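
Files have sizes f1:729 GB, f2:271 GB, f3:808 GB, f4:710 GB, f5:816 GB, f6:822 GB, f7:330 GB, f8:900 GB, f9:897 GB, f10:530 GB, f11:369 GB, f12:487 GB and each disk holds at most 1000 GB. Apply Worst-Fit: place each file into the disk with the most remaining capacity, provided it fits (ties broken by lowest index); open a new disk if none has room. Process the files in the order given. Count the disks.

9 disks

disk 1: place f1 (729 GB), 271 GB left
disk 1: place f2 (271 GB), 0 GB left
disk 2: place f3 (808 GB), 192 GB left
disk 3: place f4 (710 GB), 290 GB left
disk 4: place f5 (816 GB), 184 GB left
disk 5: place f6 (822 GB), 178 GB left
disk 6: place f7 (330 GB), 670 GB left
disk 7: place f8 (900 GB), 100 GB left
disk 8: place f9 (897 GB), 103 GB left
disk 6: place f10 (530 GB), 140 GB left
disk 9: place f11 (369 GB), 631 GB left
disk 9: place f12 (487 GB), 144 GB left
Final disks: [729,271] [808] [710] [816] [822] [330,530] [900] [897] [369,487].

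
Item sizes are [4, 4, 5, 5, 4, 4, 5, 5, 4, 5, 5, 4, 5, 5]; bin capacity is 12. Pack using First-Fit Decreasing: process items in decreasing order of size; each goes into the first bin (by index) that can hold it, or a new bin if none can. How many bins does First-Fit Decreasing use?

6 bins

Sorted descending: 5, 5, 5, 5, 5, 5, 5, 5, 4, 4, 4, 4, 4, 4.
5 → bin 1 (remaining 7)
5 → bin 1 (remaining 2)
5 → bin 2 (remaining 7)
5 → bin 2 (remaining 2)
5 → bin 3 (remaining 7)
5 → bin 3 (remaining 2)
5 → bin 4 (remaining 7)
5 → bin 4 (remaining 2)
4 → bin 5 (remaining 8)
4 → bin 5 (remaining 4)
4 → bin 5 (remaining 0)
4 → bin 6 (remaining 8)
4 → bin 6 (remaining 4)
4 → bin 6 (remaining 0)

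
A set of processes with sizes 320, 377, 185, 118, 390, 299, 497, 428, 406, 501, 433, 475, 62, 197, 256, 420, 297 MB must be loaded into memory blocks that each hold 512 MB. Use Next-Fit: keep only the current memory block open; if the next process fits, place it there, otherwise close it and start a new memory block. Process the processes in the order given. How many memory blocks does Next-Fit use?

15 memory blocks

320 MB → memory block 1 (remaining 192 MB)
377 MB → memory block 2 (remaining 135 MB)
185 MB → memory block 3 (remaining 327 MB)
118 MB → memory block 3 (remaining 209 MB)
390 MB → memory block 4 (remaining 122 MB)
299 MB → memory block 5 (remaining 213 MB)
497 MB → memory block 6 (remaining 15 MB)
428 MB → memory block 7 (remaining 84 MB)
406 MB → memory block 8 (remaining 106 MB)
501 MB → memory block 9 (remaining 11 MB)
433 MB → memory block 10 (remaining 79 MB)
475 MB → memory block 11 (remaining 37 MB)
62 MB → memory block 12 (remaining 450 MB)
197 MB → memory block 12 (remaining 253 MB)
256 MB → memory block 13 (remaining 256 MB)
420 MB → memory block 14 (remaining 92 MB)
297 MB → memory block 15 (remaining 215 MB)
Final memory blocks: [320] [377] [185,118] [390] [299] [497] [428] [406] [501] [433] [475] [62,197] [256] [420] [297].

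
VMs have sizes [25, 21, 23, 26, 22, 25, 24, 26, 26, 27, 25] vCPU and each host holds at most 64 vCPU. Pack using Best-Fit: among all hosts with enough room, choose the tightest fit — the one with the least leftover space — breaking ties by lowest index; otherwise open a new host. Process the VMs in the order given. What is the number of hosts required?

6 hosts

25 vCPU → host 1 (remaining 39 vCPU)
21 vCPU → host 1 (remaining 18 vCPU)
23 vCPU → host 2 (remaining 41 vCPU)
26 vCPU → host 2 (remaining 15 vCPU)
22 vCPU → host 3 (remaining 42 vCPU)
25 vCPU → host 3 (remaining 17 vCPU)
24 vCPU → host 4 (remaining 40 vCPU)
26 vCPU → host 4 (remaining 14 vCPU)
26 vCPU → host 5 (remaining 38 vCPU)
27 vCPU → host 5 (remaining 11 vCPU)
25 vCPU → host 6 (remaining 39 vCPU)
Final hosts: [25,21] [23,26] [22,25] [24,26] [26,27] [25].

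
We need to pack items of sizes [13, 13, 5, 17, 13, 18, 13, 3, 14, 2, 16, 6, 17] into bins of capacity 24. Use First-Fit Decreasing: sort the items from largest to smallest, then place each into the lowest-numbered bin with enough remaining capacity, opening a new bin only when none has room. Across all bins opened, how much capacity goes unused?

66

Sorted descending: 18, 17, 17, 16, 14, 13, 13, 13, 13, 6, 5, 3, 2.
Put 18 in bin 1; 6 remain.
Put 17 in bin 2; 7 remain.
Put 17 in bin 3; 7 remain.
Put 16 in bin 4; 8 remain.
Put 14 in bin 5; 10 remain.
Put 13 in bin 6; 11 remain.
Put 13 in bin 7; 11 remain.
Put 13 in bin 8; 11 remain.
Put 13 in bin 9; 11 remain.
Put 6 in bin 1; 0 remain.
Put 5 in bin 2; 2 remain.
Put 3 in bin 3; 4 remain.
Put 2 in bin 2; 0 remain.
9 bins × 24 = 216; used 150; unused 66.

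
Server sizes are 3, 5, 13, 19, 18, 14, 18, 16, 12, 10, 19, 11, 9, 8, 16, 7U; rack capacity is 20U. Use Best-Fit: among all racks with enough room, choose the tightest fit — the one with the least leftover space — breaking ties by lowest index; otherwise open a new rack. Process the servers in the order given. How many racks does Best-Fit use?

rack 1: place 3U, 17U left
rack 1: place 5U, 12U left
rack 2: place 13U, 7U left
rack 3: place 19U, 1U left
rack 4: place 18U, 2U left
rack 5: place 14U, 6U left
rack 6: place 18U, 2U left
rack 7: place 16U, 4U left
rack 1: place 12U, 0U left
rack 8: place 10U, 10U left
rack 9: place 19U, 1U left
rack 10: place 11U, 9U left
rack 10: place 9U, 0U left
rack 8: place 8U, 2U left
rack 11: place 16U, 4U left
rack 2: place 7U, 0U left
Final racks: [3,5,12] [13,7] [19] [18] [14] [18] [16] [10,8] [19] [11,9] [16].

11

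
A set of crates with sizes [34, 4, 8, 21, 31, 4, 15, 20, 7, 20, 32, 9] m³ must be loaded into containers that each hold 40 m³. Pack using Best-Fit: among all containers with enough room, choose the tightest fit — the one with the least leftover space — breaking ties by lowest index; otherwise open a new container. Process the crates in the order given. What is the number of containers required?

Put 34 m³ in container 1; 6 m³ remain.
Put 4 m³ in container 1; 2 m³ remain.
Put 8 m³ in container 2; 32 m³ remain.
Put 21 m³ in container 2; 11 m³ remain.
Put 31 m³ in container 3; 9 m³ remain.
Put 4 m³ in container 3; 5 m³ remain.
Put 15 m³ in container 4; 25 m³ remain.
Put 20 m³ in container 4; 5 m³ remain.
Put 7 m³ in container 2; 4 m³ remain.
Put 20 m³ in container 5; 20 m³ remain.
Put 32 m³ in container 6; 8 m³ remain.
Put 9 m³ in container 5; 11 m³ remain.

6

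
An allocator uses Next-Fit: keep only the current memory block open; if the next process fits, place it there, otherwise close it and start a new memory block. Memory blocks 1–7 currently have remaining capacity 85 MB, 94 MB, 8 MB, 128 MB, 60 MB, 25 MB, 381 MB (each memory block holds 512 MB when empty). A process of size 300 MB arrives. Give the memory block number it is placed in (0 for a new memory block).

7

Next-Fit only looks at memory block 7, which has 381 MB free.
300 MB fits there.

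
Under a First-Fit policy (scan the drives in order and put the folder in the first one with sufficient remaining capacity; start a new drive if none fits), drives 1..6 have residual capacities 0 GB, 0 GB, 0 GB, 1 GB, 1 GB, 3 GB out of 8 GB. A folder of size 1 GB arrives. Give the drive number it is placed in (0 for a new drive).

Drives with room: drive 4 (1 GB), drive 5 (1 GB), drive 6 (3 GB).
The first with room is drive 4.

4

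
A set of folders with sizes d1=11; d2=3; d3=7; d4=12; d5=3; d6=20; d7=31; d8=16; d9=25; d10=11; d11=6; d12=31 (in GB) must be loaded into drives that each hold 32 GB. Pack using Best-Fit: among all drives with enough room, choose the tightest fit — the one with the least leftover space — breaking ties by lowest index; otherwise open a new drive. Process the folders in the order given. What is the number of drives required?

drive 1: place d1 (11 GB), 21 GB left
drive 1: place d2 (3 GB), 18 GB left
drive 1: place d3 (7 GB), 11 GB left
drive 2: place d4 (12 GB), 20 GB left
drive 1: place d5 (3 GB), 8 GB left
drive 2: place d6 (20 GB), 0 GB left
drive 3: place d7 (31 GB), 1 GB left
drive 4: place d8 (16 GB), 16 GB left
drive 5: place d9 (25 GB), 7 GB left
drive 4: place d10 (11 GB), 5 GB left
drive 5: place d11 (6 GB), 1 GB left
drive 6: place d12 (31 GB), 1 GB left
Final drives: [11,3,7,3] [12,20] [31] [16,11] [25,6] [31].

6 drives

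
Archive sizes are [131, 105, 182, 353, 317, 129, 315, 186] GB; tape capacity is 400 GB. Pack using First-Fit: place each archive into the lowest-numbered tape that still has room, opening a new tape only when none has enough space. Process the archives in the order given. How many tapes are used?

Put 131 GB in tape 1; 269 GB remain.
Put 105 GB in tape 1; 164 GB remain.
Put 182 GB in tape 2; 218 GB remain.
Put 353 GB in tape 3; 47 GB remain.
Put 317 GB in tape 4; 83 GB remain.
Put 129 GB in tape 1; 35 GB remain.
Put 315 GB in tape 5; 85 GB remain.
Put 186 GB in tape 2; 32 GB remain.
Final tapes: [131,105,129] [182,186] [353] [317] [315].

5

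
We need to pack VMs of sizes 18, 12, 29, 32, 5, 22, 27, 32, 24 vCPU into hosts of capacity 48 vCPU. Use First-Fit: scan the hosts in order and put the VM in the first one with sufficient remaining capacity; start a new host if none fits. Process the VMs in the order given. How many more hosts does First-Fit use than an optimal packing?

1

First-Fit: [18,12,5] [29] [32] [22,24] [27] [32] → 6 hosts.
Total size 201 vCPU; any packing needs at least ⌈201/48⌉ = 5 hosts.
An optimal packing achieves that bound: [32,12] [32,5] [29,18] [27] [24,22] → 5 hosts.
Excess: 6 − 5 = 1.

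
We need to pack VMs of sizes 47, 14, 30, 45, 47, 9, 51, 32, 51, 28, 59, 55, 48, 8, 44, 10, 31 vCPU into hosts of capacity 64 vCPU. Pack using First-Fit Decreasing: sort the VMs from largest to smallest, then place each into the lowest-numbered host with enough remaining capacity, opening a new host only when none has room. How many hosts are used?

11

Sorted descending: 59, 55, 51, 51, 48, 47, 47, 45, 44, 32, 31, 30, 28, 14, 10, 9, 8.
Put 59 vCPU in host 1; 5 vCPU remain.
Put 55 vCPU in host 2; 9 vCPU remain.
Put 51 vCPU in host 3; 13 vCPU remain.
Put 51 vCPU in host 4; 13 vCPU remain.
Put 48 vCPU in host 5; 16 vCPU remain.
Put 47 vCPU in host 6; 17 vCPU remain.
Put 47 vCPU in host 7; 17 vCPU remain.
Put 45 vCPU in host 8; 19 vCPU remain.
Put 44 vCPU in host 9; 20 vCPU remain.
Put 32 vCPU in host 10; 32 vCPU remain.
Put 31 vCPU in host 10; 1 vCPU remain.
Put 30 vCPU in host 11; 34 vCPU remain.
Put 28 vCPU in host 11; 6 vCPU remain.
Put 14 vCPU in host 5; 2 vCPU remain.
Put 10 vCPU in host 3; 3 vCPU remain.
Put 9 vCPU in host 2; 0 vCPU remain.
Put 8 vCPU in host 4; 5 vCPU remain.
Final hosts: [59] [55,9] [51,10] [51,8] [48,14] [47] [47] [45] [44] [32,31] [30,28].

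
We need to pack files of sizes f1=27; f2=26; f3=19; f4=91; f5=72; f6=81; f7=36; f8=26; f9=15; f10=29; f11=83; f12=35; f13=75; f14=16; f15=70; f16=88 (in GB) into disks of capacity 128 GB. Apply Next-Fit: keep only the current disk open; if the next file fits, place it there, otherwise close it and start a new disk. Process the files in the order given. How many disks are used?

9

f1 (27 GB) → disk 1 (remaining 101 GB)
f2 (26 GB) → disk 1 (remaining 75 GB)
f3 (19 GB) → disk 1 (remaining 56 GB)
f4 (91 GB) → disk 2 (remaining 37 GB)
f5 (72 GB) → disk 3 (remaining 56 GB)
f6 (81 GB) → disk 4 (remaining 47 GB)
f7 (36 GB) → disk 4 (remaining 11 GB)
f8 (26 GB) → disk 5 (remaining 102 GB)
f9 (15 GB) → disk 5 (remaining 87 GB)
f10 (29 GB) → disk 5 (remaining 58 GB)
f11 (83 GB) → disk 6 (remaining 45 GB)
f12 (35 GB) → disk 6 (remaining 10 GB)
f13 (75 GB) → disk 7 (remaining 53 GB)
f14 (16 GB) → disk 7 (remaining 37 GB)
f15 (70 GB) → disk 8 (remaining 58 GB)
f16 (88 GB) → disk 9 (remaining 40 GB)
Final disks: [27,26,19] [91] [72] [81,36] [26,15,29] [83,35] [75,16] [70] [88].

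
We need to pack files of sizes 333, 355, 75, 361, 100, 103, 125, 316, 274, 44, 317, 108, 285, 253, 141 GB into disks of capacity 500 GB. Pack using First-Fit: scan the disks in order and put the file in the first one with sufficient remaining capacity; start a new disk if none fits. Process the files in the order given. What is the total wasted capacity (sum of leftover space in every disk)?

Put 333 GB in disk 1; 167 GB remain.
Put 355 GB in disk 2; 145 GB remain.
Put 75 GB in disk 1; 92 GB remain.
Put 361 GB in disk 3; 139 GB remain.
Put 100 GB in disk 2; 45 GB remain.
Put 103 GB in disk 3; 36 GB remain.
Put 125 GB in disk 4; 375 GB remain.
Put 316 GB in disk 4; 59 GB remain.
Put 274 GB in disk 5; 226 GB remain.
Put 44 GB in disk 1; 48 GB remain.
Put 317 GB in disk 6; 183 GB remain.
Put 108 GB in disk 5; 118 GB remain.
Put 285 GB in disk 7; 215 GB remain.
Put 253 GB in disk 8; 247 GB remain.
Put 141 GB in disk 6; 42 GB remain.
8 disks × 500 GB = 4000 GB; used 3190 GB; unused 810 GB.

810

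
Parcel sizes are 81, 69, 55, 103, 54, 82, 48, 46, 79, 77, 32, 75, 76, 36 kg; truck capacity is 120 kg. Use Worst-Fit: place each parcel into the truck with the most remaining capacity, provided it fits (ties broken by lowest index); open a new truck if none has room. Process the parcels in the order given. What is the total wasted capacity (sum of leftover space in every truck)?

truck 1: place 81 kg, 39 kg left
truck 2: place 69 kg, 51 kg left
truck 3: place 55 kg, 65 kg left
truck 4: place 103 kg, 17 kg left
truck 3: place 54 kg, 11 kg left
truck 5: place 82 kg, 38 kg left
truck 2: place 48 kg, 3 kg left
truck 6: place 46 kg, 74 kg left
truck 7: place 79 kg, 41 kg left
truck 8: place 77 kg, 43 kg left
truck 6: place 32 kg, 42 kg left
truck 9: place 75 kg, 45 kg left
truck 10: place 76 kg, 44 kg left
truck 9: place 36 kg, 9 kg left
10 trucks × 120 kg = 1200 kg; used 913 kg; unused 287 kg.

287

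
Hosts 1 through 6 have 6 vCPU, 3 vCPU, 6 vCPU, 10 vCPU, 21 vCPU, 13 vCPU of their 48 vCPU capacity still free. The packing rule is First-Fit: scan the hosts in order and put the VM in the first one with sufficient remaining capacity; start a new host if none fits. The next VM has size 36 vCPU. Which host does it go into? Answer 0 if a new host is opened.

No host has ≥ 36 vCPU free, so a new host is opened.

0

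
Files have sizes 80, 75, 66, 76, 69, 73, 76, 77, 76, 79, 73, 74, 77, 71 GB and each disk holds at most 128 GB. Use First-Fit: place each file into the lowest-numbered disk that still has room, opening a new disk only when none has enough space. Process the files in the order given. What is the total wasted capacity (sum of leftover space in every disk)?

disk 1: place 80 GB, 48 GB left
disk 2: place 75 GB, 53 GB left
disk 3: place 66 GB, 62 GB left
disk 4: place 76 GB, 52 GB left
disk 5: place 69 GB, 59 GB left
disk 6: place 73 GB, 55 GB left
disk 7: place 76 GB, 52 GB left
disk 8: place 77 GB, 51 GB left
disk 9: place 76 GB, 52 GB left
disk 10: place 79 GB, 49 GB left
disk 11: place 73 GB, 55 GB left
disk 12: place 74 GB, 54 GB left
disk 13: place 77 GB, 51 GB left
disk 14: place 71 GB, 57 GB left
14 disks × 128 GB = 1792 GB; used 1042 GB; unused 750 GB.

750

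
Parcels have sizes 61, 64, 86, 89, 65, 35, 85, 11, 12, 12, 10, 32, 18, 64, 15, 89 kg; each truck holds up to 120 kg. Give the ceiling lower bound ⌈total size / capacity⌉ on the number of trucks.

Total size = 61 + 64 + 86 + 89 + 65 + 35 + 85 + 11 + 12 + 12 + 10 + 32 + 18 + 64 + 15 + 89 = 748 kg.
⌈748 / 120⌉ = 7.

7 trucks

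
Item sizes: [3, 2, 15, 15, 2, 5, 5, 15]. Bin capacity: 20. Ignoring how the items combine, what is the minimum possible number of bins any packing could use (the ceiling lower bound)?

4

Total size = 3 + 2 + 15 + 15 + 2 + 5 + 5 + 15 = 62.
⌈62 / 20⌉ = 4.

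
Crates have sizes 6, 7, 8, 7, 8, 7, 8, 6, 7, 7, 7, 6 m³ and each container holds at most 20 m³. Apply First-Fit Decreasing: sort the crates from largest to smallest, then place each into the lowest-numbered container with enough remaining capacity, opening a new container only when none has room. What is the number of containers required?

5

Sorted descending: 8, 8, 8, 7, 7, 7, 7, 7, 7, 6, 6, 6.
container 1: place 8 m³, 12 m³ left
container 1: place 8 m³, 4 m³ left
container 2: place 8 m³, 12 m³ left
container 2: place 7 m³, 5 m³ left
container 3: place 7 m³, 13 m³ left
container 3: place 7 m³, 6 m³ left
container 4: place 7 m³, 13 m³ left
container 4: place 7 m³, 6 m³ left
container 5: place 7 m³, 13 m³ left
container 3: place 6 m³, 0 m³ left
container 4: place 6 m³, 0 m³ left
container 5: place 6 m³, 7 m³ left
Final containers: [8,8] [8,7] [7,7,6] [7,7,6] [7,6].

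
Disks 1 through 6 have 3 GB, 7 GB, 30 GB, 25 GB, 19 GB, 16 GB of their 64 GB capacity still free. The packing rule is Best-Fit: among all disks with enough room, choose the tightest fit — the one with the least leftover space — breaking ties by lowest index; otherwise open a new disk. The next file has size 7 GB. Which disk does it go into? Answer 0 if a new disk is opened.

Disks with room: disk 2 (7 GB), disk 3 (30 GB), disk 4 (25 GB), disk 5 (19 GB), disk 6 (16 GB).
Tightest fit is disk 2 with 7 GB free.

2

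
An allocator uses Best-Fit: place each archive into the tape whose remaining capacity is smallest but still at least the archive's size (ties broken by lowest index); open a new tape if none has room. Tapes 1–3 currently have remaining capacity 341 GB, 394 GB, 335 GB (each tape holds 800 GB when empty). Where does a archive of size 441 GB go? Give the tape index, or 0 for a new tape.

No tape has ≥ 441 GB free, so a new tape is opened.

0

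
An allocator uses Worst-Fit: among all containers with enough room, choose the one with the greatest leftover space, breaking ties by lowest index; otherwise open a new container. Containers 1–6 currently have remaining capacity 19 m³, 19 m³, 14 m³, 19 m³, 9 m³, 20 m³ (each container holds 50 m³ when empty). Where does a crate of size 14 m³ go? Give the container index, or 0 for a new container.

6

Containers with room: container 1 (19 m³), container 2 (19 m³), container 3 (14 m³), container 4 (19 m³), container 6 (20 m³).
Most room is container 6 with 20 m³ free.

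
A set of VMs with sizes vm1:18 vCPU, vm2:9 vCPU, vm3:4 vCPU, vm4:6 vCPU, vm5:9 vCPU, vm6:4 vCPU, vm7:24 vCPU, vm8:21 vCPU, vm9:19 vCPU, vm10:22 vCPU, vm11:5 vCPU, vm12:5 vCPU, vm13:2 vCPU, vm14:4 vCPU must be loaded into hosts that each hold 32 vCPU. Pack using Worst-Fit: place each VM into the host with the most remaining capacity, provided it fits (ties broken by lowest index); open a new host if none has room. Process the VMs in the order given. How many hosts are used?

Put vm1 (18 vCPU) in host 1; 14 vCPU remain.
Put vm2 (9 vCPU) in host 1; 5 vCPU remain.
Put vm3 (4 vCPU) in host 1; 1 vCPU remain.
Put vm4 (6 vCPU) in host 2; 26 vCPU remain.
Put vm5 (9 vCPU) in host 2; 17 vCPU remain.
Put vm6 (4 vCPU) in host 2; 13 vCPU remain.
Put vm7 (24 vCPU) in host 3; 8 vCPU remain.
Put vm8 (21 vCPU) in host 4; 11 vCPU remain.
Put vm9 (19 vCPU) in host 5; 13 vCPU remain.
Put vm10 (22 vCPU) in host 6; 10 vCPU remain.
Put vm11 (5 vCPU) in host 2; 8 vCPU remain.
Put vm12 (5 vCPU) in host 5; 8 vCPU remain.
Put vm13 (2 vCPU) in host 4; 9 vCPU remain.
Put vm14 (4 vCPU) in host 6; 6 vCPU remain.
Final hosts: [18,9,4] [6,9,4,5] [24] [21,2] [19,5] [22,4].

6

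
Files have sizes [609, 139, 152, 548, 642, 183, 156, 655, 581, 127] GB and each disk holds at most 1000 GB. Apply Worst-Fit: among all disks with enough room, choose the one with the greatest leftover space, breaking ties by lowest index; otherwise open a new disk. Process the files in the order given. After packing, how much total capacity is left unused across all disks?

609 GB → disk 1 (remaining 391 GB)
139 GB → disk 1 (remaining 252 GB)
152 GB → disk 1 (remaining 100 GB)
548 GB → disk 2 (remaining 452 GB)
642 GB → disk 3 (remaining 358 GB)
183 GB → disk 2 (remaining 269 GB)
156 GB → disk 3 (remaining 202 GB)
655 GB → disk 4 (remaining 345 GB)
581 GB → disk 5 (remaining 419 GB)
127 GB → disk 5 (remaining 292 GB)
5 disks × 1000 GB = 5000 GB; used 3792 GB; unused 1208 GB.

1208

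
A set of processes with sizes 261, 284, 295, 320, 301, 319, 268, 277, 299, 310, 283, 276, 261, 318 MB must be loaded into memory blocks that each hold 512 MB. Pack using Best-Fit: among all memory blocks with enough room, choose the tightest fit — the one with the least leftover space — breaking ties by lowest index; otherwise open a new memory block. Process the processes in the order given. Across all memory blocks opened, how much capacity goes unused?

261 MB → memory block 1 (remaining 251 MB)
284 MB → memory block 2 (remaining 228 MB)
295 MB → memory block 3 (remaining 217 MB)
320 MB → memory block 4 (remaining 192 MB)
301 MB → memory block 5 (remaining 211 MB)
319 MB → memory block 6 (remaining 193 MB)
268 MB → memory block 7 (remaining 244 MB)
277 MB → memory block 8 (remaining 235 MB)
299 MB → memory block 9 (remaining 213 MB)
310 MB → memory block 10 (remaining 202 MB)
283 MB → memory block 11 (remaining 229 MB)
276 MB → memory block 12 (remaining 236 MB)
261 MB → memory block 13 (remaining 251 MB)
318 MB → memory block 14 (remaining 194 MB)
14 memory blocks × 512 MB = 7168 MB; used 4072 MB; unused 3096 MB.

3096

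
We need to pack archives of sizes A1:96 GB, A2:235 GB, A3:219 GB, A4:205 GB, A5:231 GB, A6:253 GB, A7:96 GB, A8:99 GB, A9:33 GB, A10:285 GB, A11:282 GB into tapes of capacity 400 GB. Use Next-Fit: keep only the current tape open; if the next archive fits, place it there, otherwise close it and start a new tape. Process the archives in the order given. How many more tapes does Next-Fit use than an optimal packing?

1

Next-Fit: [96,235] [219] [205] [231] [253,96] [99,33] [285] [282] → 8 tapes.
7 archives exceed 200 GB (half the capacity), and no two of those can share a tape, so at least 7 tapes are needed.
An optimal packing achieves that bound: [285,99] [282,96] [253,96,33] [235] [231] [219] [205] → 7 tapes.
Excess: 8 − 7 = 1.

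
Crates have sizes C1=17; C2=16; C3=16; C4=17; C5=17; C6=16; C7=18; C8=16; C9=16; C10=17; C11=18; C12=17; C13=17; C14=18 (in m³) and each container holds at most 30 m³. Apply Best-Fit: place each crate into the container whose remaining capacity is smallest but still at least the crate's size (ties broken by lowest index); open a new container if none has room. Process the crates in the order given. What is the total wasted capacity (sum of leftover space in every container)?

Put C1 (17 m³) in container 1; 13 m³ remain.
Put C2 (16 m³) in container 2; 14 m³ remain.
Put C3 (16 m³) in container 3; 14 m³ remain.
Put C4 (17 m³) in container 4; 13 m³ remain.
Put C5 (17 m³) in container 5; 13 m³ remain.
Put C6 (16 m³) in container 6; 14 m³ remain.
Put C7 (18 m³) in container 7; 12 m³ remain.
Put C8 (16 m³) in container 8; 14 m³ remain.
Put C9 (16 m³) in container 9; 14 m³ remain.
Put C10 (17 m³) in container 10; 13 m³ remain.
Put C11 (18 m³) in container 11; 12 m³ remain.
Put C12 (17 m³) in container 12; 13 m³ remain.
Put C13 (17 m³) in container 13; 13 m³ remain.
Put C14 (18 m³) in container 14; 12 m³ remain.
14 containers × 30 m³ = 420 m³; used 236 m³; unused 184 m³.

184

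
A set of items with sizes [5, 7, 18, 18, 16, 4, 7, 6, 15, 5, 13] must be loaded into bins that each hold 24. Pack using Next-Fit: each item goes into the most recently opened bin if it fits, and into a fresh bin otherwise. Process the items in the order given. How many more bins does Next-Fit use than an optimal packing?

2

Next-Fit: [5,7] [18] [18] [16,4] [7,6] [15,5] [13] → 7 bins.
Total size 114; any packing needs at least ⌈114/24⌉ = 5 bins.
An optimal packing achieves that bound: [18,6] [18,5] [16,7] [15,7] [13,5,4] → 5 bins.
Excess: 7 − 5 = 2.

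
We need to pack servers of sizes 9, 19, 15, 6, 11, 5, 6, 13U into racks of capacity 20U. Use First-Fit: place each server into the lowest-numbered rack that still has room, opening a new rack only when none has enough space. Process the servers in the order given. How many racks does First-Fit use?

5 racks

rack 1: place 9U, 11U left
rack 2: place 19U, 1U left
rack 3: place 15U, 5U left
rack 1: place 6U, 5U left
rack 4: place 11U, 9U left
rack 1: place 5U, 0U left
rack 4: place 6U, 3U left
rack 5: place 13U, 7U left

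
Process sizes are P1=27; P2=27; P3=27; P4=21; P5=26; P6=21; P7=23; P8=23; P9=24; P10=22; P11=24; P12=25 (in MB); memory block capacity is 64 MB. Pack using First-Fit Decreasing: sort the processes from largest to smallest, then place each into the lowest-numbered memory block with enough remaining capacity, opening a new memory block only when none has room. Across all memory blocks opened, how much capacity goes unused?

94

Sorted descending: 27, 27, 27, 26, 25, 24, 24, 23, 23, 22, 21, 21.
memory block 1: place 27 MB, 37 MB left
memory block 1: place 27 MB, 10 MB left
memory block 2: place 27 MB, 37 MB left
memory block 2: place 26 MB, 11 MB left
memory block 3: place 25 MB, 39 MB left
memory block 3: place 24 MB, 15 MB left
memory block 4: place 24 MB, 40 MB left
memory block 4: place 23 MB, 17 MB left
memory block 5: place 23 MB, 41 MB left
memory block 5: place 22 MB, 19 MB left
memory block 6: place 21 MB, 43 MB left
memory block 6: place 21 MB, 22 MB left
6 memory blocks × 64 MB = 384 MB; used 290 MB; unused 94 MB.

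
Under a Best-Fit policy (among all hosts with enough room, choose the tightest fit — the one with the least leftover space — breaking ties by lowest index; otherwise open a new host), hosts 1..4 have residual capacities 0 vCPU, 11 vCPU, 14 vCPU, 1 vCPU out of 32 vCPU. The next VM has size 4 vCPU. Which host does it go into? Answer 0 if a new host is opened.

2

Hosts with room: host 2 (11 vCPU), host 3 (14 vCPU).
Tightest fit is host 2 with 11 vCPU free.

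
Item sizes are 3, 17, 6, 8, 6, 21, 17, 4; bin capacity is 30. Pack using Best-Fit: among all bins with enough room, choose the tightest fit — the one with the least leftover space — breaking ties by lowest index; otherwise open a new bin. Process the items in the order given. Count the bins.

3 → bin 1 (remaining 27)
17 → bin 1 (remaining 10)
6 → bin 1 (remaining 4)
8 → bin 2 (remaining 22)
6 → bin 2 (remaining 16)
21 → bin 3 (remaining 9)
17 → bin 4 (remaining 13)
4 → bin 1 (remaining 0)
Final bins: [3,17,6,4] [8,6] [21] [17].

4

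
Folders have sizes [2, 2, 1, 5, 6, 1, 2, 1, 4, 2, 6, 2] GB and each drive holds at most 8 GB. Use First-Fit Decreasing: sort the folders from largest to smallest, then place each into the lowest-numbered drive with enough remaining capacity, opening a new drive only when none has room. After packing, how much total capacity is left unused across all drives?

Sorted descending: 6, 6, 5, 4, 2, 2, 2, 2, 2, 1, 1, 1.
drive 1: place 6 GB, 2 GB left
drive 2: place 6 GB, 2 GB left
drive 3: place 5 GB, 3 GB left
drive 4: place 4 GB, 4 GB left
drive 1: place 2 GB, 0 GB left
drive 2: place 2 GB, 0 GB left
drive 3: place 2 GB, 1 GB left
drive 4: place 2 GB, 2 GB left
drive 4: place 2 GB, 0 GB left
drive 3: place 1 GB, 0 GB left
drive 5: place 1 GB, 7 GB left
drive 5: place 1 GB, 6 GB left
5 drives × 8 GB = 40 GB; used 34 GB; unused 6 GB.

6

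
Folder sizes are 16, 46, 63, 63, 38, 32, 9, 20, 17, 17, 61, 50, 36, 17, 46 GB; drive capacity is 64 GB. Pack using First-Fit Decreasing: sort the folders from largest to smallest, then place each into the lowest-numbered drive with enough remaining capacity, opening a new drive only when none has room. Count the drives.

9

Sorted descending: 63, 63, 61, 50, 46, 46, 38, 36, 32, 20, 17, 17, 17, 16, 9.
63 GB → drive 1 (remaining 1 GB)
63 GB → drive 2 (remaining 1 GB)
61 GB → drive 3 (remaining 3 GB)
50 GB → drive 4 (remaining 14 GB)
46 GB → drive 5 (remaining 18 GB)
46 GB → drive 6 (remaining 18 GB)
38 GB → drive 7 (remaining 26 GB)
36 GB → drive 8 (remaining 28 GB)
32 GB → drive 9 (remaining 32 GB)
20 GB → drive 7 (remaining 6 GB)
17 GB → drive 5 (remaining 1 GB)
17 GB → drive 6 (remaining 1 GB)
17 GB → drive 8 (remaining 11 GB)
16 GB → drive 9 (remaining 16 GB)
9 GB → drive 4 (remaining 5 GB)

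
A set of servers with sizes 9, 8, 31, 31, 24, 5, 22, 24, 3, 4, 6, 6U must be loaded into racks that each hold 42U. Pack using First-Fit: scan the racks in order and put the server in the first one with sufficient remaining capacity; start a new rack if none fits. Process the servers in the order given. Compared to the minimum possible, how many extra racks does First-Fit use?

0

First-Fit: [9,8,24] [31,5,3] [31,4,6] [22,6] [24] → 5 racks.
Total size 173U; any packing needs at least ⌈173/42⌉ = 5 racks.
So 5 is already optimal.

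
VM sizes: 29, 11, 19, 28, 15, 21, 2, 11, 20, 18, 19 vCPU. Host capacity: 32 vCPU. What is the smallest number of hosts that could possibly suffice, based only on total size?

7

Total size = 29 + 11 + 19 + 28 + 15 + 21 + 2 + 11 + 20 + 18 + 19 = 193 vCPU.
⌈193 / 32⌉ = 7.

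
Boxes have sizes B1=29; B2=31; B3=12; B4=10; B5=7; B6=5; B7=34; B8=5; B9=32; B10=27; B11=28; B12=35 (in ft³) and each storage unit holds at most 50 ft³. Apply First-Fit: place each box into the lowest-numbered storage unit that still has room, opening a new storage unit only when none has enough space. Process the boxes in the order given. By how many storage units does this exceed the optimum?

0

First-Fit: [29,12,7] [31,10,5] [34,5] [32] [27] [28] [35] → 7 storage units.
7 boxes exceed 25 ft³ (half the capacity), and no two of those can share a storage unit, so at least 7 storage units are needed.
So 7 is already optimal.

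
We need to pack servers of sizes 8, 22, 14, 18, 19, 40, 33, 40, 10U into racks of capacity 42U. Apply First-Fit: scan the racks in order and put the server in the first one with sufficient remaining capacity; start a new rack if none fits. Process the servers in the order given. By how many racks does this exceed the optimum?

First-Fit: [8,22,10] [14,18] [19] [40] [33] [40] → 6 racks.
Total size 204U; any packing needs at least ⌈204/42⌉ = 5 racks.
An optimal packing achieves that bound: [40] [40] [33,8] [22,19] [18,14,10] → 5 racks.
Excess: 6 − 5 = 1.

1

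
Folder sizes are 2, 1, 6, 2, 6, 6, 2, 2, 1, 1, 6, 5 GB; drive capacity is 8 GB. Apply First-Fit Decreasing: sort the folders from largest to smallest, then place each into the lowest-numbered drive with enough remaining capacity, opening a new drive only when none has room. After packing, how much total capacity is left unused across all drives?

0

Sorted descending: 6, 6, 6, 6, 5, 2, 2, 2, 2, 1, 1, 1.
drive 1: place 6 GB, 2 GB left
drive 2: place 6 GB, 2 GB left
drive 3: place 6 GB, 2 GB left
drive 4: place 6 GB, 2 GB left
drive 5: place 5 GB, 3 GB left
drive 1: place 2 GB, 0 GB left
drive 2: place 2 GB, 0 GB left
drive 3: place 2 GB, 0 GB left
drive 4: place 2 GB, 0 GB left
drive 5: place 1 GB, 2 GB left
drive 5: place 1 GB, 1 GB left
drive 5: place 1 GB, 0 GB left
5 drives × 8 GB = 40 GB; used 40 GB; unused 0 GB.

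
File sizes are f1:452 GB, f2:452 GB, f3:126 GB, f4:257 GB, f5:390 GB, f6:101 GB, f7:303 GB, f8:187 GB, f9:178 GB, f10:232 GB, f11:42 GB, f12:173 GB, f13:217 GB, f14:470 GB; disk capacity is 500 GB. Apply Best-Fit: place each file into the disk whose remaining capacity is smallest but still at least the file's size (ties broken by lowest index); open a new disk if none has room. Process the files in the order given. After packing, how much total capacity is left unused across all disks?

420

disk 1: place f1 (452 GB), 48 GB left
disk 2: place f2 (452 GB), 48 GB left
disk 3: place f3 (126 GB), 374 GB left
disk 3: place f4 (257 GB), 117 GB left
disk 4: place f5 (390 GB), 110 GB left
disk 4: place f6 (101 GB), 9 GB left
disk 5: place f7 (303 GB), 197 GB left
disk 5: place f8 (187 GB), 10 GB left
disk 6: place f9 (178 GB), 322 GB left
disk 6: place f10 (232 GB), 90 GB left
disk 1: place f11 (42 GB), 6 GB left
disk 7: place f12 (173 GB), 327 GB left
disk 7: place f13 (217 GB), 110 GB left
disk 8: place f14 (470 GB), 30 GB left
8 disks × 500 GB = 4000 GB; used 3580 GB; unused 420 GB.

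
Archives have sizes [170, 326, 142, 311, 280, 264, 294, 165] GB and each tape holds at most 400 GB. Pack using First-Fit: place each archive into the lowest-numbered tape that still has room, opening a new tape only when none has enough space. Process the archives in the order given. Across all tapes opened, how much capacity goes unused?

848

170 GB → tape 1 (remaining 230 GB)
326 GB → tape 2 (remaining 74 GB)
142 GB → tape 1 (remaining 88 GB)
311 GB → tape 3 (remaining 89 GB)
280 GB → tape 4 (remaining 120 GB)
264 GB → tape 5 (remaining 136 GB)
294 GB → tape 6 (remaining 106 GB)
165 GB → tape 7 (remaining 235 GB)
7 tapes × 400 GB = 2800 GB; used 1952 GB; unused 848 GB.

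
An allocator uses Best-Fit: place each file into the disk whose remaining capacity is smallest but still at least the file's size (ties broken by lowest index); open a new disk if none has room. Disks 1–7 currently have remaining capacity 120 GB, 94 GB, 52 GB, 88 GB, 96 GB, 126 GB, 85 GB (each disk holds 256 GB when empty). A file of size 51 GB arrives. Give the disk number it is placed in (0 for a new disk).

3

Disks with room: disk 1 (120 GB), disk 2 (94 GB), disk 3 (52 GB), disk 4 (88 GB), disk 5 (96 GB), disk 6 (126 GB), disk 7 (85 GB).
Tightest fit is disk 3 with 52 GB free.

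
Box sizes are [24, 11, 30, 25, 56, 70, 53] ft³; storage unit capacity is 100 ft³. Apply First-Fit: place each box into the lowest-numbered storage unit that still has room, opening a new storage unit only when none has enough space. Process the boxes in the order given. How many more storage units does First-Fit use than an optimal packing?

First-Fit: [24,11,30,25] [56] [70] [53] → 4 storage units.
Total size 269 ft³; any packing needs at least ⌈269/100⌉ = 3 storage units.
An optimal packing achieves that bound: [70,30] [56,25,11] [53,24] → 3 storage units.
Excess: 4 − 3 = 1.

1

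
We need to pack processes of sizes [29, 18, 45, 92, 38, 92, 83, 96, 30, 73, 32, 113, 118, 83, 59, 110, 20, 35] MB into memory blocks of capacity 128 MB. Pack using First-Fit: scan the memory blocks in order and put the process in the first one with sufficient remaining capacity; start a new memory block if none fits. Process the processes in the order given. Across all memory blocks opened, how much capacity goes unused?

Put 29 MB in memory block 1; 99 MB remain.
Put 18 MB in memory block 1; 81 MB remain.
Put 45 MB in memory block 1; 36 MB remain.
Put 92 MB in memory block 2; 36 MB remain.
Put 38 MB in memory block 3; 90 MB remain.
Put 92 MB in memory block 4; 36 MB remain.
Put 83 MB in memory block 3; 7 MB remain.
Put 96 MB in memory block 5; 32 MB remain.
Put 30 MB in memory block 1; 6 MB remain.
Put 73 MB in memory block 6; 55 MB remain.
Put 32 MB in memory block 2; 4 MB remain.
Put 113 MB in memory block 7; 15 MB remain.
Put 118 MB in memory block 8; 10 MB remain.
Put 83 MB in memory block 9; 45 MB remain.
Put 59 MB in memory block 10; 69 MB remain.
Put 110 MB in memory block 11; 18 MB remain.
Put 20 MB in memory block 4; 16 MB remain.
Put 35 MB in memory block 6; 20 MB remain.
11 memory blocks × 128 MB = 1408 MB; used 1166 MB; unused 242 MB.

242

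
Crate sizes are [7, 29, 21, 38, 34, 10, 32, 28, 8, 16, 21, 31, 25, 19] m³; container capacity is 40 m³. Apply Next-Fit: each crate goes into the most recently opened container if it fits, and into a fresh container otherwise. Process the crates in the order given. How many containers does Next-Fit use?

Put 7 m³ in container 1; 33 m³ remain.
Put 29 m³ in container 1; 4 m³ remain.
Put 21 m³ in container 2; 19 m³ remain.
Put 38 m³ in container 3; 2 m³ remain.
Put 34 m³ in container 4; 6 m³ remain.
Put 10 m³ in container 5; 30 m³ remain.
Put 32 m³ in container 6; 8 m³ remain.
Put 28 m³ in container 7; 12 m³ remain.
Put 8 m³ in container 7; 4 m³ remain.
Put 16 m³ in container 8; 24 m³ remain.
Put 21 m³ in container 8; 3 m³ remain.
Put 31 m³ in container 9; 9 m³ remain.
Put 25 m³ in container 10; 15 m³ remain.
Put 19 m³ in container 11; 21 m³ remain.

11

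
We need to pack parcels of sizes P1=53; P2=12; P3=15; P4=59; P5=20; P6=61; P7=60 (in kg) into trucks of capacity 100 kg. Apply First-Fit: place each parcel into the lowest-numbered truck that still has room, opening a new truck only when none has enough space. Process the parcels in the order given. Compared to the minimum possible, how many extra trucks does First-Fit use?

First-Fit: [53,12,15,20] [59] [61] [60] → 4 trucks.
4 parcels exceed 50 kg (half the capacity), and no two of those can share a truck, so at least 4 trucks are needed.
So 4 is already optimal.

0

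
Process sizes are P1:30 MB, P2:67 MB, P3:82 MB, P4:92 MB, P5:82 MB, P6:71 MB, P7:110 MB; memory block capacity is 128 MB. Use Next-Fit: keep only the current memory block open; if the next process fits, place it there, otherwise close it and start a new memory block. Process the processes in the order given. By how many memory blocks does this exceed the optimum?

0

Next-Fit: [30,67] [82] [92] [82] [71] [110] → 6 memory blocks.
6 processes exceed 64 MB (half the capacity), and no two of those can share a memory block, so at least 6 memory blocks are needed.
So 6 is already optimal.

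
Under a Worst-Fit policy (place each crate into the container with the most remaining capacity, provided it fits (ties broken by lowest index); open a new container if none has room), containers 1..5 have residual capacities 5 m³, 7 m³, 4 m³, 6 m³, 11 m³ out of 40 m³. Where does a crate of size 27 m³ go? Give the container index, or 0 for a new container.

No container has ≥ 27 m³ free, so a new container is opened.

0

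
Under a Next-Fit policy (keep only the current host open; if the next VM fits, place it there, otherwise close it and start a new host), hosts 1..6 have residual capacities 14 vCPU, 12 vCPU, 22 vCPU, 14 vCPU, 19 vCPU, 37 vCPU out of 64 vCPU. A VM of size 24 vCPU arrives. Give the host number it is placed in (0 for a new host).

6

Next-Fit only looks at host 6, which has 37 vCPU free.
24 vCPU fits there.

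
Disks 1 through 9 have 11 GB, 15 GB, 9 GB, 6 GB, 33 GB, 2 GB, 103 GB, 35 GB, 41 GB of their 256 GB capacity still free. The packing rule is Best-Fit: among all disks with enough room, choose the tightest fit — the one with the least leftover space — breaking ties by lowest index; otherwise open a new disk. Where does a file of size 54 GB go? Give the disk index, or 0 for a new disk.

Disks with room: disk 7 (103 GB).
Tightest fit is disk 7 with 103 GB free.

7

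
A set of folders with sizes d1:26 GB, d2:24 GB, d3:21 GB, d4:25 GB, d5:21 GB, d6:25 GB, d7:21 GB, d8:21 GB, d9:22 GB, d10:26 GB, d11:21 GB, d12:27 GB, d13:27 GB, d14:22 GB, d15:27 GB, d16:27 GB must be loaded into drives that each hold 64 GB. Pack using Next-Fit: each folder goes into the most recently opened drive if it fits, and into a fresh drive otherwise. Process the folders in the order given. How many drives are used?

d1 (26 GB) → drive 1 (remaining 38 GB)
d2 (24 GB) → drive 1 (remaining 14 GB)
d3 (21 GB) → drive 2 (remaining 43 GB)
d4 (25 GB) → drive 2 (remaining 18 GB)
d5 (21 GB) → drive 3 (remaining 43 GB)
d6 (25 GB) → drive 3 (remaining 18 GB)
d7 (21 GB) → drive 4 (remaining 43 GB)
d8 (21 GB) → drive 4 (remaining 22 GB)
d9 (22 GB) → drive 4 (remaining 0 GB)
d10 (26 GB) → drive 5 (remaining 38 GB)
d11 (21 GB) → drive 5 (remaining 17 GB)
d12 (27 GB) → drive 6 (remaining 37 GB)
d13 (27 GB) → drive 6 (remaining 10 GB)
d14 (22 GB) → drive 7 (remaining 42 GB)
d15 (27 GB) → drive 7 (remaining 15 GB)
d16 (27 GB) → drive 8 (remaining 37 GB)
Final drives: [26,24] [21,25] [21,25] [21,21,22] [26,21] [27,27] [22,27] [27].

8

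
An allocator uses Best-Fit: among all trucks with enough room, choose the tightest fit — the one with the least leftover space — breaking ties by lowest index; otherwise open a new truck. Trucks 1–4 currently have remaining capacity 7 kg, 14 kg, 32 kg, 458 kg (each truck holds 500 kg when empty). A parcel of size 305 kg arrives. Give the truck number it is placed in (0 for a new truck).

4

Trucks with room: truck 4 (458 kg).
Tightest fit is truck 4 with 458 kg free.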